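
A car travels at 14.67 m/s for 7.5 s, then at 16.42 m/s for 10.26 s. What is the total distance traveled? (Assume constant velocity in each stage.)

d₁ = v₁t₁ = 14.67 × 7.5 = 110.025 m
d₂ = v₂t₂ = 16.42 × 10.26 = 168.4692 m
d_total = 110.025 + 168.4692 = 278.49 m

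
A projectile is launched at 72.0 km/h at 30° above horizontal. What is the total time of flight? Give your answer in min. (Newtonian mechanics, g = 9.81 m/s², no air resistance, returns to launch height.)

v₀ = 72.0 km/h × 0.2777777777777778 = 20.0 m/s
T = 2 × v₀ × sin(θ) / g = 2 × 20.0 × sin(30°) / 9.81 = 2 × 20.0 × 0.5 / 9.81 = 2.03874 s
T = 2.03874 s / 60.0 = 0.03398 min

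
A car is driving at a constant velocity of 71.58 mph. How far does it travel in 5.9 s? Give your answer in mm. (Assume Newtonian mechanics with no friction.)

v = 71.58 mph × 0.44704 = 31.9991 m/s
d = v × t = 31.9991 × 5.9 = 188.795 m
d = 188.795 m / 0.001 = 188800 mm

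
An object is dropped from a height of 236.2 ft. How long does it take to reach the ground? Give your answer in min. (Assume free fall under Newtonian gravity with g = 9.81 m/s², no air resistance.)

h = 236.2 ft × 0.3048 = 71.9938 m
t = √(2h/g) = √(2 × 71.9938 / 9.81) = 3.83114 s
t = 3.83114 s / 60.0 = 0.06385 min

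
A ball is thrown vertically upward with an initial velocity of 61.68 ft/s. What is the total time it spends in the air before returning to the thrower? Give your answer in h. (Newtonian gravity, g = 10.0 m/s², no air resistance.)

v₀ = 61.68 ft/s × 0.3048 = 18.8001 m/s
t_total = 2 × v₀ / g = 2 × 18.8001 / 10.0 = 3.76002 s
t_total = 3.76002 s / 3600.0 = 0.001044 h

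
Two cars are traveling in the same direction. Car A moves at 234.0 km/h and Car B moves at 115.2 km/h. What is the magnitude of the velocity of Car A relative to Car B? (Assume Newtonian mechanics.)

v_rel = |v_A - v_B| = |234.0 - 115.2| = 118.8 km/h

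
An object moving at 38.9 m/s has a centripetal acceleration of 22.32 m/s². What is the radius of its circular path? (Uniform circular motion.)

r = v²/a_c = 38.9²/22.32 = 67.8 m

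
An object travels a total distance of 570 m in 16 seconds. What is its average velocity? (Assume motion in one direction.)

v_avg = Δd / Δt = 570 / 16 = 35.62 m/s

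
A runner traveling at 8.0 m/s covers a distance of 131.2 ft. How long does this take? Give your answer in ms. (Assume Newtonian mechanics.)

d = 131.2 ft × 0.3048 = 39.9898 m
t = d / v = 39.9898 / 8.0 = 4.99873 s
t = 4.99873 s / 0.001 = 4999 ms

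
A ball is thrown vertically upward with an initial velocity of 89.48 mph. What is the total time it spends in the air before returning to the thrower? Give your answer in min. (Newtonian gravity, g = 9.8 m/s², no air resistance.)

v₀ = 89.48 mph × 0.44704 = 40.0011 m/s
t_total = 2 × v₀ / g = 2 × 40.0011 / 9.8 = 8.16349 s
t_total = 8.16349 s / 60.0 = 0.1361 min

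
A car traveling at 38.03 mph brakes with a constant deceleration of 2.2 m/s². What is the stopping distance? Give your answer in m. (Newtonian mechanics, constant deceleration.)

v₀ = 38.03 mph × 0.44704 = 17.0009 m/s
d = v₀² / (2a) = 17.0009² / (2 × 2.2) = 289.031 / 4.4 = 65.69 m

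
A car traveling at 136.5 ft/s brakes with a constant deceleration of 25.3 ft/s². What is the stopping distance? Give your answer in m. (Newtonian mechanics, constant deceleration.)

v₀ = 136.5 ft/s × 0.3048 = 41.6052 m/s
a = 25.3 ft/s² × 0.3048 = 7.71144 m/s²
d = v₀² / (2a) = 41.6052² / (2 × 7.71144) = 1730.99 / 15.4229 = 112.2 m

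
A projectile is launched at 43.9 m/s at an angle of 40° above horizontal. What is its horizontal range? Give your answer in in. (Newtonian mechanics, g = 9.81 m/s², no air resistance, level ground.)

R = v₀² × sin(2θ) / g = 43.9² × sin(2 × 40°) / 9.81 = 1927.21 × 0.984808 / 9.81 = 193.469 m
R = 193.469 m / 0.0254 = 7617 in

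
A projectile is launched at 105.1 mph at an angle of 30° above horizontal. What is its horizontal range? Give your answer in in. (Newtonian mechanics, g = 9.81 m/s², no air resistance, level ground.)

v₀ = 105.1 mph × 0.44704 = 46.9839 m/s
R = v₀² × sin(2θ) / g = 46.9839² × sin(2 × 30°) / 9.81 = 2207.49 × 0.866025 / 9.81 = 194.877 m
R = 194.877 m / 0.0254 = 7672 in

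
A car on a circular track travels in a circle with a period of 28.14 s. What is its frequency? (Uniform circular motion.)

f = 1/T = 1/28.14 = 0.0355 Hz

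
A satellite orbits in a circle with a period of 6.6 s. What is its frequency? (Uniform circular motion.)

f = 1/T = 1/6.6 = 0.1515 Hz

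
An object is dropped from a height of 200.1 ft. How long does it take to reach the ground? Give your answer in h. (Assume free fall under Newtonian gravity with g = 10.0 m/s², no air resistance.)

h = 200.1 ft × 0.3048 = 60.9905 m
t = √(2h/g) = √(2 × 60.9905 / 10.0) = 3.49258 s
t = 3.49258 s / 3600.0 = 0.0009702 h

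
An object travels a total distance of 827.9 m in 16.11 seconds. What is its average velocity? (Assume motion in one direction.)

v_avg = Δd / Δt = 827.9 / 16.11 = 51.39 m/s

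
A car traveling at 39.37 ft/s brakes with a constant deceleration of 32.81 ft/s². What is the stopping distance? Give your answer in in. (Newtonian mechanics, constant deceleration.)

v₀ = 39.37 ft/s × 0.3048 = 11.99998 m/s
a = 32.81 ft/s² × 0.3048 = 10.00049 m/s²
d = v₀² / (2a) = 11.99998² / (2 × 10.00049) = 143.9995 / 20.00098 = 7.199622 m
d = 7.199622 m / 0.0254 = 283.4 in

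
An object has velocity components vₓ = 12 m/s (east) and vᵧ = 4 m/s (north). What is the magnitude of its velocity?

|v| = √(vₓ² + vᵧ²) = √(12² + 4²) = √(160) = 12.65 m/s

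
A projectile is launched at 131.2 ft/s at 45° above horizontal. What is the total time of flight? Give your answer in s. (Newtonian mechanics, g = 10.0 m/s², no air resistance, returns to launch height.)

v₀ = 131.2 ft/s × 0.3048 = 39.9898 m/s
T = 2 × v₀ × sin(θ) / g = 2 × 39.9898 × sin(45°) / 10.0 = 2 × 39.9898 × 0.707107 / 10.0 = 5.655 s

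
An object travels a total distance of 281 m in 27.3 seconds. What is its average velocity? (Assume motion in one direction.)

v_avg = Δd / Δt = 281 / 27.3 = 10.29 m/s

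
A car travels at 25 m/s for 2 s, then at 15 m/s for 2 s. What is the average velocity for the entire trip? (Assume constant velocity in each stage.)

d₁ = v₁t₁ = 25 × 2 = 50 m
d₂ = v₂t₂ = 15 × 2 = 30 m
d_total = 80 m, t_total = 4 s
v_avg = d_total/t_total = 80/4 = 20.0 m/s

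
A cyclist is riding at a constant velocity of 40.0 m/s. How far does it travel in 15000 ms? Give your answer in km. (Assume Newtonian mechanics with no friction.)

t = 15000 ms × 0.001 = 15.0 s
d = v × t = 40.0 × 15.0 = 600.0 m
d = 600.0 m / 1000.0 = 0.6 km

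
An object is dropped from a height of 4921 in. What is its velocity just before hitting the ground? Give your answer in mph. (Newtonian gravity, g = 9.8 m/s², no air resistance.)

h = 4921 in × 0.0254 = 124.993 m
v = √(2gh) = √(2 × 9.8 × 124.993) = 49.4961 m/s
v = 49.4961 m/s / 0.44704 = 110.7 mph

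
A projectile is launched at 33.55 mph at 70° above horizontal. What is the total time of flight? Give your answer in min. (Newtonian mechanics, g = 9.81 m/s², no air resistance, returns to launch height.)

v₀ = 33.55 mph × 0.44704 = 14.9982 m/s
T = 2 × v₀ × sin(θ) / g = 2 × 14.9982 × sin(70°) / 9.81 = 2 × 14.9982 × 0.939693 / 9.81 = 2.87333 s
T = 2.87333 s / 60.0 = 0.04789 min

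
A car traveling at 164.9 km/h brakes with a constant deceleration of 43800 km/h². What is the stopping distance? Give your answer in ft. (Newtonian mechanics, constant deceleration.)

v₀ = 164.9 km/h × 0.2777777777777778 = 45.8056 m/s
a = 43800 km/h² × 7.716049382716049e-05 = 3.37963 m/s²
d = v₀² / (2a) = 45.8056² / (2 × 3.37963) = 2098.15 / 6.75926 = 310.411 m
d = 310.411 m / 0.3048 = 1018 ft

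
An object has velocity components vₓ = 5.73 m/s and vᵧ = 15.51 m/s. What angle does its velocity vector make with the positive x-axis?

θ = arctan(vᵧ/vₓ) = arctan(15.51/5.73) = 69.72°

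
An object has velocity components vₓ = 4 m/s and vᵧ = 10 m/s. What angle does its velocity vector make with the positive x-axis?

θ = arctan(vᵧ/vₓ) = arctan(10/4) = 68.2°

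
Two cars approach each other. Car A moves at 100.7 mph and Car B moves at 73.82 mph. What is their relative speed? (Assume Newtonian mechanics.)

v_rel = v_A + v_B = 100.7 + 73.82 = 174.52 mph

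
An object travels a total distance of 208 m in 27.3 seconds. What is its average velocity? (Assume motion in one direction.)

v_avg = Δd / Δt = 208 / 27.3 = 7.62 m/s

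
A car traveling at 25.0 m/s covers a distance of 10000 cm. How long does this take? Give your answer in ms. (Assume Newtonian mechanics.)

d = 10000 cm × 0.01 = 100.0 m
t = d / v = 100.0 / 25.0 = 4.0 s
t = 4.0 s / 0.001 = 4000 ms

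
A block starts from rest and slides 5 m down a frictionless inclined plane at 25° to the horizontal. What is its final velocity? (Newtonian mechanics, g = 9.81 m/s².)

a = g sin(θ) = 9.81 × sin(25°) = 4.1459 m/s²
v = √(2ad) = √(2 × 4.1459 × 5) = 6.44 m/s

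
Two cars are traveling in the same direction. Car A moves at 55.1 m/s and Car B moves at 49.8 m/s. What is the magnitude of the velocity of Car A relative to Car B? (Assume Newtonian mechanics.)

v_rel = |v_A - v_B| = |55.1 - 49.8| = 5.3 m/s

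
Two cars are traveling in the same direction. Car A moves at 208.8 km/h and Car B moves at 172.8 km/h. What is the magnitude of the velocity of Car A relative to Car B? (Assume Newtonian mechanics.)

v_rel = |v_A - v_B| = |208.8 - 172.8| = 36.0 km/h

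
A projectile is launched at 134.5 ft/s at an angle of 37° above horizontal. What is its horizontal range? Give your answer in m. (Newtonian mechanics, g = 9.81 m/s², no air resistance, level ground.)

v₀ = 134.5 ft/s × 0.3048 = 40.9956 m/s
R = v₀² × sin(2θ) / g = 40.9956² × sin(2 × 37°) / 9.81 = 1680.64 × 0.961262 / 9.81 = 164.7 m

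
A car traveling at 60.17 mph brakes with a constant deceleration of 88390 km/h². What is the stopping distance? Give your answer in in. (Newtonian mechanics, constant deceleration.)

v₀ = 60.17 mph × 0.44704 = 26.8984 m/s
a = 88390 km/h² × 7.716049382716049e-05 = 6.82022 m/s²
d = v₀² / (2a) = 26.8984² / (2 × 6.82022) = 723.524 / 13.6404 = 53.0427 m
d = 53.0427 m / 0.0254 = 2088 in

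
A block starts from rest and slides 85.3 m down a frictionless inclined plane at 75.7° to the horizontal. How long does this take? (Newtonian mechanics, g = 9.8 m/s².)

a = g sin(θ) = 9.8 × sin(75.7°) = 9.4964 m/s²
t = √(2d/a) = √(2 × 85.3 / 9.4964) = 4.24 s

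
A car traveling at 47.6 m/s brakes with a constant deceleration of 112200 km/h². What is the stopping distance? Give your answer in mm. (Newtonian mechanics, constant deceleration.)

a = 112200 km/h² × 7.716049382716049e-05 = 8.65741 m/s²
d = v₀² / (2a) = 47.6² / (2 × 8.65741) = 2265.76 / 17.3148 = 130.857 m
d = 130.857 m / 0.001 = 130900 mm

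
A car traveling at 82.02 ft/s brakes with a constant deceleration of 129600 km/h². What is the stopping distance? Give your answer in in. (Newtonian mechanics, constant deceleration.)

v₀ = 82.02 ft/s × 0.3048 = 24.9997 m/s
a = 129600 km/h² × 7.716049382716049e-05 = 10.0 m/s²
d = v₀² / (2a) = 24.9997² / (2 × 10.0) = 624.985 / 20.0 = 31.2492 m
d = 31.2492 m / 0.0254 = 1230 in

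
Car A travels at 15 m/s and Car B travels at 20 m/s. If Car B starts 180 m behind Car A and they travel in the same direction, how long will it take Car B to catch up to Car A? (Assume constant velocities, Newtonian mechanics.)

Relative speed: v_rel = 20 - 15 = 5 m/s
Time to catch: t = d₀/v_rel = 180/5 = 36.0 s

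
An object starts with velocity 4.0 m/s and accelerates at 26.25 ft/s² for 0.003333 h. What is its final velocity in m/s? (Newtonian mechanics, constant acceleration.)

a = 26.25 ft/s² × 0.3048 = 8.001 m/s²
t = 0.003333 h × 3600.0 = 11.9988 s
v = v₀ + a × t = 4.0 + 8.001 × 11.9988 = 100.0 m/s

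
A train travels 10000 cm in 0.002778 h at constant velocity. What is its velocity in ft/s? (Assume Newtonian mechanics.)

d = 10000 cm × 0.01 = 100.0 m
t = 0.002778 h × 3600.0 = 10.0008 s
v = d / t = 100.0 / 10.0008 = 9.9992 m/s
v = 9.9992 m/s / 0.3048 = 32.81 ft/s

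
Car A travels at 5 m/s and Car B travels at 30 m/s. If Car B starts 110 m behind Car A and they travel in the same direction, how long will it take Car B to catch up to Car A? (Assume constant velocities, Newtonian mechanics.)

Relative speed: v_rel = 30 - 5 = 25 m/s
Time to catch: t = d₀/v_rel = 110/25 = 4.4 s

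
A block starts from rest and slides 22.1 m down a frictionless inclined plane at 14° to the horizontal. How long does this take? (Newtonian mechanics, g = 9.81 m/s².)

a = g sin(θ) = 9.81 × sin(14°) = 2.3733 m/s²
t = √(2d/a) = √(2 × 22.1 / 2.3733) = 4.32 s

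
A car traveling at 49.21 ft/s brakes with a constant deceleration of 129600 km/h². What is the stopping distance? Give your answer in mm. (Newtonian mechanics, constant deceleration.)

v₀ = 49.21 ft/s × 0.3048 = 14.9992 m/s
a = 129600 km/h² × 7.716049382716049e-05 = 10.0 m/s²
d = v₀² / (2a) = 14.9992² / (2 × 10.0) = 224.976 / 20.0 = 11.2488 m
d = 11.2488 m / 0.001 = 11250 mm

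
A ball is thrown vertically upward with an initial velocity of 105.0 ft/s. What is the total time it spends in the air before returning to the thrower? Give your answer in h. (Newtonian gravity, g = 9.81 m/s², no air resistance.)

v₀ = 105.0 ft/s × 0.3048 = 32.004 m/s
t_total = 2 × v₀ / g = 2 × 32.004 / 9.81 = 6.52477 s
t_total = 6.52477 s / 3600.0 = 0.001812 h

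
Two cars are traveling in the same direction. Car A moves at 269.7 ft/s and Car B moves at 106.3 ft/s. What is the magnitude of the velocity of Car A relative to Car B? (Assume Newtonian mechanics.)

v_rel = |v_A - v_B| = |269.7 - 106.3| = 163.4 ft/s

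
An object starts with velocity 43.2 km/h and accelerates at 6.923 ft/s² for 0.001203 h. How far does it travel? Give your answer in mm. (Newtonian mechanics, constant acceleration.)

v₀ = 43.2 km/h × 0.2777777777777778 = 12.0 m/s
a = 6.923 ft/s² × 0.3048 = 2.11013 m/s²
t = 0.001203 h × 3600.0 = 4.3308 s
d = v₀ × t + ½ × a × t² = 12.0 × 4.3308 + 0.5 × 2.11013 × 4.3308² = 71.7582 m
d = 71.7582 m / 0.001 = 71760 mm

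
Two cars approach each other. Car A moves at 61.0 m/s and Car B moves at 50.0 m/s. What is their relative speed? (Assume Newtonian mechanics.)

v_rel = v_A + v_B = 61.0 + 50.0 = 111.0 m/s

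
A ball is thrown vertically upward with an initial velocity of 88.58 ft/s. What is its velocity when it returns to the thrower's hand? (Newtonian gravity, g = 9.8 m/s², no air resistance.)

By conservation of energy (no air resistance), the ball returns to the throw height with the same speed as launch, but directed downward.
|v_ground| = v₀ = 88.58 ft/s
v_ground = 88.58 ft/s (downward)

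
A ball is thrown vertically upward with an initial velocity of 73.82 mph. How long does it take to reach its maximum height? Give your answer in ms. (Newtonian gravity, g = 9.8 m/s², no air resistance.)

v₀ = 73.82 mph × 0.44704 = 33.0005 m/s
t_up = v₀ / g = 33.0005 / 9.8 = 3.3674 s
t_up = 3.3674 s / 0.001 = 3367 ms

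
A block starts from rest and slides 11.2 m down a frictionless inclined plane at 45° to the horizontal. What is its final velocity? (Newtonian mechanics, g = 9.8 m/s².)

a = g sin(θ) = 9.8 × sin(45°) = 6.9296 m/s²
v = √(2ad) = √(2 × 6.9296 × 11.2) = 12.46 m/s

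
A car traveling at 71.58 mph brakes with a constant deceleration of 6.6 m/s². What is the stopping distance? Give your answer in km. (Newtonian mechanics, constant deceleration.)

v₀ = 71.58 mph × 0.44704 = 31.9991 m/s
d = v₀² / (2a) = 31.9991² / (2 × 6.6) = 1023.94 / 13.2 = 77.5712 m
d = 77.5712 m / 1000.0 = 0.07757 km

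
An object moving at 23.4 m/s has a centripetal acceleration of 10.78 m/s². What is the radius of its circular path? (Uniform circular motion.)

r = v²/a_c = 23.4²/10.78 = 50.79 m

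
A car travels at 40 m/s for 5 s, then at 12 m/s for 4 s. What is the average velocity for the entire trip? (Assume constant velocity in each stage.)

d₁ = v₁t₁ = 40 × 5 = 200 m
d₂ = v₂t₂ = 12 × 4 = 48 m
d_total = 248 m, t_total = 9 s
v_avg = d_total/t_total = 248/9 = 27.56 m/s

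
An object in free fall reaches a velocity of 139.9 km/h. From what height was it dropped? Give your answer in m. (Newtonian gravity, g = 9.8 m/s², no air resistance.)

v = 139.9 km/h × 0.2777777777777778 = 38.8611 m/s
h = v² / (2g) = 38.8611² / (2 × 9.8) = 77.05 m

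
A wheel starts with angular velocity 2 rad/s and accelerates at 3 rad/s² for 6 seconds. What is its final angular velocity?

ω = ω₀ + αt = 2 + 3 × 6 = 20 rad/s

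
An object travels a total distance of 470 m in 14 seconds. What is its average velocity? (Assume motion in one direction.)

v_avg = Δd / Δt = 470 / 14 = 33.57 m/s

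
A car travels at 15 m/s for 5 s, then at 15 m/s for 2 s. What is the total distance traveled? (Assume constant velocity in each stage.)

d₁ = v₁t₁ = 15 × 5 = 75 m
d₂ = v₂t₂ = 15 × 2 = 30 m
d_total = 75 + 30 = 105 m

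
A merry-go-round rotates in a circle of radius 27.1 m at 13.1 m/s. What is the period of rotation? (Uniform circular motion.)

T = 2πr/v = 2π×27.1/13.1 = 13.0 s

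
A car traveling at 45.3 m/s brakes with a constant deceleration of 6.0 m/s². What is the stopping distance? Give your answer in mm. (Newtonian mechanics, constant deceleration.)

d = v₀² / (2a) = 45.3² / (2 × 6.0) = 2052.09 / 12.0 = 171.008 m
d = 171.008 m / 0.001 = 171000 mm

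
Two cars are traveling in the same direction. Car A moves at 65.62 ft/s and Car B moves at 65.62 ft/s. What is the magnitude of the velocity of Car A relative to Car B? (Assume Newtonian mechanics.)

v_rel = |v_A - v_B| = |65.62 - 65.62| = 0.0 ft/s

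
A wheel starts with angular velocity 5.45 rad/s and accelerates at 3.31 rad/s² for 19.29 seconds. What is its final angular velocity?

ω = ω₀ + αt = 5.45 + 3.31 × 19.29 = 69.3 rad/s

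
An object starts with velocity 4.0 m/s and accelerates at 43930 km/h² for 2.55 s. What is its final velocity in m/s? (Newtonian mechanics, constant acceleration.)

a = 43930 km/h² × 7.716049382716049e-05 = 3.38966 m/s²
v = v₀ + a × t = 4.0 + 3.38966 × 2.55 = 12.64 m/s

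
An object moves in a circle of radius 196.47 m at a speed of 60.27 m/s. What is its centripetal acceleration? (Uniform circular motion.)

a_c = v²/r = 60.27²/196.47 = 3632.4729/196.47 = 18.49 m/s²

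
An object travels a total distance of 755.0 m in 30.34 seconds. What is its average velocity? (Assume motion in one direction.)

v_avg = Δd / Δt = 755.0 / 30.34 = 24.88 m/s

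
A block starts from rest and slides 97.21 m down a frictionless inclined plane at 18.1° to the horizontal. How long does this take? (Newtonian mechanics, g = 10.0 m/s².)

a = g sin(θ) = 10.0 × sin(18.1°) = 3.1068 m/s²
t = √(2d/a) = √(2 × 97.21 / 3.1068) = 7.91 s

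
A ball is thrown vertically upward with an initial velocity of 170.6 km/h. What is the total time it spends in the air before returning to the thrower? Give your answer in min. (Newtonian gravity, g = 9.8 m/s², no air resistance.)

v₀ = 170.6 km/h × 0.2777777777777778 = 47.3889 m/s
t_total = 2 × v₀ / g = 2 × 47.3889 / 9.8 = 9.6712 s
t_total = 9.6712 s / 60.0 = 0.1612 min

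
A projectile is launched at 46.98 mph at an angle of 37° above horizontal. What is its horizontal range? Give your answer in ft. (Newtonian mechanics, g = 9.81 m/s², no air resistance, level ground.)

v₀ = 46.98 mph × 0.44704 = 21.0019 m/s
R = v₀² × sin(2θ) / g = 21.0019² × sin(2 × 37°) / 9.81 = 441.08 × 0.961262 / 9.81 = 43.2205 m
R = 43.2205 m / 0.3048 = 141.8 ft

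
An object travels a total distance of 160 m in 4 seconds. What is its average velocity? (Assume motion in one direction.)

v_avg = Δd / Δt = 160 / 4 = 40.0 m/s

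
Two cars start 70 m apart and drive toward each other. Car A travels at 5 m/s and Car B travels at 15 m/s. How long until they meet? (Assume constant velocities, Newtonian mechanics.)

Combined speed: v_combined = 5 + 15 = 20 m/s
Time to meet: t = d/v_combined = 70/20 = 3.5 s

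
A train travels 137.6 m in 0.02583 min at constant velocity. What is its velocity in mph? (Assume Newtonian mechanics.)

t = 0.02583 min × 60.0 = 1.5498 s
v = d / t = 137.6 / 1.5498 = 88.7856 m/s
v = 88.7856 m/s / 0.44704 = 198.6 mph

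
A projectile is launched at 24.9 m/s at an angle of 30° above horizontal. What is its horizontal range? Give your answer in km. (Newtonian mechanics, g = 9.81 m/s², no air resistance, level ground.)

R = v₀² × sin(2θ) / g = 24.9² × sin(2 × 30°) / 9.81 = 620.01 × 0.866025 / 9.81 = 54.7344 m
R = 54.7344 m / 1000.0 = 0.05473 km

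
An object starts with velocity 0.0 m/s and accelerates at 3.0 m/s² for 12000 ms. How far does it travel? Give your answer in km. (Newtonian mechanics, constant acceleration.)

t = 12000 ms × 0.001 = 12.0 s
d = v₀ × t + ½ × a × t² = 0.0 × 12.0 + 0.5 × 3.0 × 12.0² = 216.0 m
d = 216.0 m / 1000.0 = 0.216 km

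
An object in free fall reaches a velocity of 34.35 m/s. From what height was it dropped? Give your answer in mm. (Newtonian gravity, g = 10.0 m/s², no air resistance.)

h = v² / (2g) = 34.35² / (2 × 10.0) = 58.9961 m
h = 58.9961 m / 0.001 = 59000 mm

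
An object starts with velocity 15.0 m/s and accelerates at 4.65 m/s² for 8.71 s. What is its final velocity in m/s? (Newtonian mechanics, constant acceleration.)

v = v₀ + a × t = 15.0 + 4.65 × 8.71 = 55.5 m/s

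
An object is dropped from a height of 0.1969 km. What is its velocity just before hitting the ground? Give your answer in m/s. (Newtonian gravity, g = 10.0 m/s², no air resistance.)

h = 0.1969 km × 1000.0 = 196.9 m
v = √(2gh) = √(2 × 10.0 × 196.9) = 62.75 m/s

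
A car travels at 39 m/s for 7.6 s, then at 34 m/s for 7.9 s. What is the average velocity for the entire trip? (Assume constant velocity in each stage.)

d₁ = v₁t₁ = 39 × 7.6 = 296.4 m
d₂ = v₂t₂ = 34 × 7.9 = 268.6 m
d_total = 565.0 m, t_total = 15.5 s
v_avg = d_total/t_total = 565.0/15.5 = 36.45 m/s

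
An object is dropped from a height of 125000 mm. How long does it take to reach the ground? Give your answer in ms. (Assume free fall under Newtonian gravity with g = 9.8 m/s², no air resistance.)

h = 125000 mm × 0.001 = 125.0 m
t = √(2h/g) = √(2 × 125.0 / 9.8) = 5.05076 s
t = 5.05076 s / 0.001 = 5051 ms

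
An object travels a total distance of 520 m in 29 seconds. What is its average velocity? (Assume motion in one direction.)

v_avg = Δd / Δt = 520 / 29 = 17.93 m/s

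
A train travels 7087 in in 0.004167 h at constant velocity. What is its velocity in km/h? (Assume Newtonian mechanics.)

d = 7087 in × 0.0254 = 180.01 m
t = 0.004167 h × 3600.0 = 15.0012 s
v = d / t = 180.01 / 15.0012 = 11.9997 m/s
v = 11.9997 m/s / 0.2777777777777778 = 43.2 km/h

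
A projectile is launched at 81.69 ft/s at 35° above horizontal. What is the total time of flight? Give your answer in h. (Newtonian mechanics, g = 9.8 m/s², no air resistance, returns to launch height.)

v₀ = 81.69 ft/s × 0.3048 = 24.8991 m/s
T = 2 × v₀ × sin(θ) / g = 2 × 24.8991 × sin(35°) / 9.8 = 2 × 24.8991 × 0.573576 / 9.8 = 2.9146 s
T = 2.9146 s / 3600.0 = 0.0008096 h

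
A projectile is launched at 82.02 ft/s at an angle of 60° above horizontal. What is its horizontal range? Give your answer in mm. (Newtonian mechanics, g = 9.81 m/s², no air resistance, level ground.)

v₀ = 82.02 ft/s × 0.3048 = 24.9997 m/s
R = v₀² × sin(2θ) / g = 24.9997² × sin(2 × 60°) / 9.81 = 624.985 × 0.866025 / 9.81 = 55.1736 m
R = 55.1736 m / 0.001 = 55170 mm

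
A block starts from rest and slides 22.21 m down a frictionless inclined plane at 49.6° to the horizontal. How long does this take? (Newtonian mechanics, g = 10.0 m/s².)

a = g sin(θ) = 10.0 × sin(49.6°) = 7.6154 m/s²
t = √(2d/a) = √(2 × 22.21 / 7.6154) = 2.42 s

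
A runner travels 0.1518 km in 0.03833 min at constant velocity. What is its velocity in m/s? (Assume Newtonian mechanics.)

d = 0.1518 km × 1000.0 = 151.8 m
t = 0.03833 min × 60.0 = 2.2998 s
v = d / t = 151.8 / 2.2998 = 66.01 m/s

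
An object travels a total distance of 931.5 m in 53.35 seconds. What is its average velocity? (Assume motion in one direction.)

v_avg = Δd / Δt = 931.5 / 53.35 = 17.46 m/s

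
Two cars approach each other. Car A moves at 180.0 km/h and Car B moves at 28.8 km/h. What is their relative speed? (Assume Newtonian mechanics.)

v_rel = v_A + v_B = 180.0 + 28.8 = 208.8 km/h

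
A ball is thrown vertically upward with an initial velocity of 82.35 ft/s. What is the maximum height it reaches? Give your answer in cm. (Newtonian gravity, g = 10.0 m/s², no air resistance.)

v₀ = 82.35 ft/s × 0.3048 = 25.1003 m/s
h_max = v₀² / (2g) = 25.1003² / (2 × 10.0) = 630.025 / 20.0 = 31.5012 m
h_max = 31.5012 m / 0.01 = 3150 cm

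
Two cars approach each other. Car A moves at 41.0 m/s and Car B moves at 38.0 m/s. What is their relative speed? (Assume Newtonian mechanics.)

v_rel = v_A + v_B = 41.0 + 38.0 = 79.0 m/s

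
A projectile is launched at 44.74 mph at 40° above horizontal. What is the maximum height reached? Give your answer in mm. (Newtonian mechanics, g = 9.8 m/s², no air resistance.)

v₀ = 44.74 mph × 0.44704 = 20.0006 m/s
H = v₀² × sin²(θ) / (2g) = 20.0006² × sin(40°)² / (2 × 9.8) = 400.024 × 0.413176 / 19.6 = 8.43267 m
H = 8.43267 m / 0.001 = 8433 mm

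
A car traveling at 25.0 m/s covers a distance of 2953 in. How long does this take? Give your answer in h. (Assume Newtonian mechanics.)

d = 2953 in × 0.0254 = 75.0062 m
t = d / v = 75.0062 / 25.0 = 3.00025 s
t = 3.00025 s / 3600.0 = 0.0008334 h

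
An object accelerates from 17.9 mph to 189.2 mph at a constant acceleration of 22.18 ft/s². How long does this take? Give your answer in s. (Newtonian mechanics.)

v₀ = 17.9 mph × 0.44704 = 8.00202 m/s
v = 189.2 mph × 0.44704 = 84.58 m/s
a = 22.18 ft/s² × 0.3048 = 6.76046 m/s²
t = (v - v₀) / a = (84.58 - 8.00202) / 6.76046 = 11.33 s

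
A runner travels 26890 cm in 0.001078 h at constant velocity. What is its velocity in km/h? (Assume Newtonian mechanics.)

d = 26890 cm × 0.01 = 268.9 m
t = 0.001078 h × 3600.0 = 3.8808 s
v = d / t = 268.9 / 3.8808 = 69.2898 m/s
v = 69.2898 m/s / 0.2777777777777778 = 249.4 km/h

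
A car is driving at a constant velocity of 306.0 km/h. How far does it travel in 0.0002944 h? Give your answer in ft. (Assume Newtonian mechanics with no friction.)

v = 306.0 km/h × 0.2777777777777778 = 85.0 m/s
t = 0.0002944 h × 3600.0 = 1.05984 s
d = v × t = 85.0 × 1.05984 = 90.0864 m
d = 90.0864 m / 0.3048 = 295.6 ft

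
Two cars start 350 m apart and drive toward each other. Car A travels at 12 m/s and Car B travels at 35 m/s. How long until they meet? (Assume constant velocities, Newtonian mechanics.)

Combined speed: v_combined = 12 + 35 = 47 m/s
Time to meet: t = d/v_combined = 350/47 = 7.45 s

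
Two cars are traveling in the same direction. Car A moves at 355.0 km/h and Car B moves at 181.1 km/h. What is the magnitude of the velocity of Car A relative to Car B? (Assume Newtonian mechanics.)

v_rel = |v_A - v_B| = |355.0 - 181.1| = 173.9 km/h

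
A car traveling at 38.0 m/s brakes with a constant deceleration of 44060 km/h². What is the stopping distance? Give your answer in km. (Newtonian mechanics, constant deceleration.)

a = 44060 km/h² × 7.716049382716049e-05 = 3.39969 m/s²
d = v₀² / (2a) = 38.0² / (2 × 3.39969) = 1444.0 / 6.79938 = 212.372 m
d = 212.372 m / 1000.0 = 0.2124 km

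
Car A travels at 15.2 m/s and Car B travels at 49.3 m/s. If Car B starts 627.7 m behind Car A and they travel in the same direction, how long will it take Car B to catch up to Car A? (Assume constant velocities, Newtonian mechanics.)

Relative speed: v_rel = 49.3 - 15.2 = 34.1 m/s
Time to catch: t = d₀/v_rel = 627.7/34.1 = 18.41 s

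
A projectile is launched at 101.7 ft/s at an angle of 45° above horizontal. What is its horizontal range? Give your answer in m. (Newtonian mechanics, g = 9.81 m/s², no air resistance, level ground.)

v₀ = 101.7 ft/s × 0.3048 = 30.9982 m/s
R = v₀² × sin(2θ) / g = 30.9982² × sin(2 × 45°) / 9.81 = 960.888 × 1.0 / 9.81 = 97.95 m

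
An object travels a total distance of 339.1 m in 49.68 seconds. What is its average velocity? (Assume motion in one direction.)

v_avg = Δd / Δt = 339.1 / 49.68 = 6.83 m/s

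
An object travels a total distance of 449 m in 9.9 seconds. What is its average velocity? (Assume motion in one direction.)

v_avg = Δd / Δt = 449 / 9.9 = 45.35 m/s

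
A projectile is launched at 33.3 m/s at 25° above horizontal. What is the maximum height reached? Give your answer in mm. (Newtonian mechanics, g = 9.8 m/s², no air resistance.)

H = v₀² × sin²(θ) / (2g) = 33.3² × sin(25°)² / (2 × 9.8) = 1108.89 × 0.178606 / 19.6 = 10.1048 m
H = 10.1048 m / 0.001 = 10100 mm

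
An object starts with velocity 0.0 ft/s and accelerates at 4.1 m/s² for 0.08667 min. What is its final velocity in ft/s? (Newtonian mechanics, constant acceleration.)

v₀ = 0.0 ft/s × 0.3048 = 0.0 m/s
t = 0.08667 min × 60.0 = 5.2002 s
v = v₀ + a × t = 0.0 + 4.1 × 5.2002 = 21.3208 m/s
v = 21.3208 m/s / 0.3048 = 69.95 ft/s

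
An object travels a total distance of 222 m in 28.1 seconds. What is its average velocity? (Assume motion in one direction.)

v_avg = Δd / Δt = 222 / 28.1 = 7.9 m/s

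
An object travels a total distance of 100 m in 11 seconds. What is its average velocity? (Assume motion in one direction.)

v_avg = Δd / Δt = 100 / 11 = 9.09 m/s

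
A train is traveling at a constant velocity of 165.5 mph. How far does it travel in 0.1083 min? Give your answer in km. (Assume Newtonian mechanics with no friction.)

v = 165.5 mph × 0.44704 = 73.9851 m/s
t = 0.1083 min × 60.0 = 6.498 s
d = v × t = 73.9851 × 6.498 = 480.755 m
d = 480.755 m / 1000.0 = 0.4808 km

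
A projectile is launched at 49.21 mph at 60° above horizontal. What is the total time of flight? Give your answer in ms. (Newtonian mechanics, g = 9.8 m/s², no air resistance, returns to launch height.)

v₀ = 49.21 mph × 0.44704 = 21.9988 m/s
T = 2 × v₀ × sin(θ) / g = 2 × 21.9988 × sin(60°) / 9.8 = 2 × 21.9988 × 0.866025 / 9.8 = 3.88806 s
T = 3.88806 s / 0.001 = 3888 ms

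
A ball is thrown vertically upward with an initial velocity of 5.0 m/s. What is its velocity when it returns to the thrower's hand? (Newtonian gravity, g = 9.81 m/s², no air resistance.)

By conservation of energy (no air resistance), the ball returns to the throw height with the same speed as launch, but directed downward.
|v_ground| = v₀ = 5.0 m/s
v_ground = 5.0 m/s (downward)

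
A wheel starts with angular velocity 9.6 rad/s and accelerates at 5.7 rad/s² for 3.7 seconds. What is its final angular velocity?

ω = ω₀ + αt = 9.6 + 5.7 × 3.7 = 30.69 rad/s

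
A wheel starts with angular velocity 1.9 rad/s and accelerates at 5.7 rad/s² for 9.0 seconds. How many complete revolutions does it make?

θ = ω₀t + ½αt² = 1.9×9.0 + ½×5.7×9.0² = 247.95 rad
Total revolutions = θ/(2π) = 247.95/(2π) = 39.46
Complete revolutions = ⌊39.46⌋ = 39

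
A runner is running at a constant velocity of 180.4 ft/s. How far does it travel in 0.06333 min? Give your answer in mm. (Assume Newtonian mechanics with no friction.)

v = 180.4 ft/s × 0.3048 = 54.9859 m/s
t = 0.06333 min × 60.0 = 3.7998 s
d = v × t = 54.9859 × 3.7998 = 208.935 m
d = 208.935 m / 0.001 = 208900 mm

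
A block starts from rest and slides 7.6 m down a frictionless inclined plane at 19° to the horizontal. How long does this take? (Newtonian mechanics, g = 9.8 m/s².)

a = g sin(θ) = 9.8 × sin(19°) = 3.1906 m/s²
t = √(2d/a) = √(2 × 7.6 / 3.1906) = 2.18 s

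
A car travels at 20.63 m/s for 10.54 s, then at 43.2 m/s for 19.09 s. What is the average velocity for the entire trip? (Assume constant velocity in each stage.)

d₁ = v₁t₁ = 20.63 × 10.54 = 217.4402 m
d₂ = v₂t₂ = 43.2 × 19.09 = 824.688 m
d_total = 1042.1282 m, t_total = 29.63 s
v_avg = d_total/t_total = 1042.1282/29.63 = 35.17 m/s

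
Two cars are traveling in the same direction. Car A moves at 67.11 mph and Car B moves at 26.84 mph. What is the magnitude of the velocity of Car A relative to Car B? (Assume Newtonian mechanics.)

v_rel = |v_A - v_B| = |67.11 - 26.84| = 40.27 mph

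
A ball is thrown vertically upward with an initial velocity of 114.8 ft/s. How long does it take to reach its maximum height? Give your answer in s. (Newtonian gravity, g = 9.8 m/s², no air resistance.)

v₀ = 114.8 ft/s × 0.3048 = 34.991 m/s
t_up = v₀ / g = 34.991 / 9.8 = 3.571 s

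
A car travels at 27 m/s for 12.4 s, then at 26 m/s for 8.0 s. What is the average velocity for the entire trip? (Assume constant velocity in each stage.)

d₁ = v₁t₁ = 27 × 12.4 = 334.8 m
d₂ = v₂t₂ = 26 × 8.0 = 208.0 m
d_total = 542.8 m, t_total = 20.4 s
v_avg = d_total/t_total = 542.8/20.4 = 26.61 m/s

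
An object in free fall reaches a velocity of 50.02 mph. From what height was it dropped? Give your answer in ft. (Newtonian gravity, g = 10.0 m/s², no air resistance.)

v = 50.02 mph × 0.44704 = 22.3609 m/s
h = v² / (2g) = 22.3609² / (2 × 10.0) = 25.0005 m
h = 25.0005 m / 0.3048 = 82.02 ft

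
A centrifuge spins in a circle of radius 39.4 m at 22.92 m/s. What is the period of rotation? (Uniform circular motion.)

T = 2πr/v = 2π×39.4/22.92 = 10.8 s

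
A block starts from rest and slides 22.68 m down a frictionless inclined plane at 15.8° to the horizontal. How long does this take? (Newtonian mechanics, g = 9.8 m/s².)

a = g sin(θ) = 9.8 × sin(15.8°) = 2.6683 m/s²
t = √(2d/a) = √(2 × 22.68 / 2.6683) = 4.12 s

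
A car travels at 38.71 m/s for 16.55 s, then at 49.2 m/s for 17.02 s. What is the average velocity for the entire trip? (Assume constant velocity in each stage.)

d₁ = v₁t₁ = 38.71 × 16.55 = 640.6505 m
d₂ = v₂t₂ = 49.2 × 17.02 = 837.384 m
d_total = 1478.0345 m, t_total = 33.57 s
v_avg = d_total/t_total = 1478.0345/33.57 = 44.03 m/s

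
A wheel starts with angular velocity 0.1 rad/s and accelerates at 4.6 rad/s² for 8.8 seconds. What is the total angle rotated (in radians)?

θ = ω₀t + ½αt² = 0.1×8.8 + ½×4.6×8.8² = 178.99 rad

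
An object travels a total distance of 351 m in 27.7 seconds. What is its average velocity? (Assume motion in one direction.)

v_avg = Δd / Δt = 351 / 27.7 = 12.67 m/s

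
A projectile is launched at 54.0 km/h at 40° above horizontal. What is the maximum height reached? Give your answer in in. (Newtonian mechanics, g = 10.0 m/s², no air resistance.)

v₀ = 54.0 km/h × 0.2777777777777778 = 15.0 m/s
H = v₀² × sin²(θ) / (2g) = 15.0² × sin(40°)² / (2 × 10.0) = 225.0 × 0.413176 / 20.0 = 4.64823 m
H = 4.64823 m / 0.0254 = 183.0 in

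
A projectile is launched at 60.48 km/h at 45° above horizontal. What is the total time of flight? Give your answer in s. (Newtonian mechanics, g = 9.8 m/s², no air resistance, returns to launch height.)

v₀ = 60.48 km/h × 0.2777777777777778 = 16.8 m/s
T = 2 × v₀ × sin(θ) / g = 2 × 16.8 × sin(45°) / 9.8 = 2 × 16.8 × 0.707107 / 9.8 = 2.424 s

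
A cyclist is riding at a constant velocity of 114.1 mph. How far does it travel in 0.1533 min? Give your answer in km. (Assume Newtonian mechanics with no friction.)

v = 114.1 mph × 0.44704 = 51.0073 m/s
t = 0.1533 min × 60.0 = 9.198 s
d = v × t = 51.0073 × 9.198 = 469.165 m
d = 469.165 m / 1000.0 = 0.4692 km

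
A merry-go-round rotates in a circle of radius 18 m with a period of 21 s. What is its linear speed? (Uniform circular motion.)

v = 2πr/T = 2π×18/21 = 5.39 m/s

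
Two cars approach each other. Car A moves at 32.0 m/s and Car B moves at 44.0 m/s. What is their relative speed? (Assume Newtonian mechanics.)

v_rel = v_A + v_B = 32.0 + 44.0 = 76.0 m/s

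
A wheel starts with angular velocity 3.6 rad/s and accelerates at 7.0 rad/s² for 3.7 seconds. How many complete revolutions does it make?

θ = ω₀t + ½αt² = 3.6×3.7 + ½×7.0×3.7² = 61.235 rad
Total revolutions = θ/(2π) = 61.235/(2π) = 9.75
Complete revolutions = ⌊9.75⌋ = 9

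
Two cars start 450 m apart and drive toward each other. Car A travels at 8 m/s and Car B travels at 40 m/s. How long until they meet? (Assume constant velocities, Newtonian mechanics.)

Combined speed: v_combined = 8 + 40 = 48 m/s
Time to meet: t = d/v_combined = 450/48 = 9.38 s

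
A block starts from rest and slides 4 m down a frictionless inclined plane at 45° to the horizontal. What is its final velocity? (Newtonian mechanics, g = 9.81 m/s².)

a = g sin(θ) = 9.81 × sin(45°) = 6.9367 m/s²
v = √(2ad) = √(2 × 6.9367 × 4) = 7.45 m/s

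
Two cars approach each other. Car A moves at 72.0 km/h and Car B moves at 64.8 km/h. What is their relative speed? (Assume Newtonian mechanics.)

v_rel = v_A + v_B = 72.0 + 64.8 = 136.8 km/h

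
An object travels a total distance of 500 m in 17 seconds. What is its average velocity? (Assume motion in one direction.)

v_avg = Δd / Δt = 500 / 17 = 29.41 m/s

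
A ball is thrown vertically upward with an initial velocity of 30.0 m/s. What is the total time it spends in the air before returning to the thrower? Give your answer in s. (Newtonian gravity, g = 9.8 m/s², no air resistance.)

t_total = 2 × v₀ / g = 2 × 30.0 / 9.8 = 6.122 s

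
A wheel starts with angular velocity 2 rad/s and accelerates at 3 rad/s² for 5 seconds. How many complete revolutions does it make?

θ = ω₀t + ½αt² = 2×5 + ½×3×5² = 47.5 rad
Total revolutions = θ/(2π) = 47.5/(2π) = 7.56
Complete revolutions = ⌊7.56⌋ = 7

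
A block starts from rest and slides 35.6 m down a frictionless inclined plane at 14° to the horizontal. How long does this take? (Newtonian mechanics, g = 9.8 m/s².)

a = g sin(θ) = 9.8 × sin(14°) = 2.3708 m/s²
t = √(2d/a) = √(2 × 35.6 / 2.3708) = 5.48 s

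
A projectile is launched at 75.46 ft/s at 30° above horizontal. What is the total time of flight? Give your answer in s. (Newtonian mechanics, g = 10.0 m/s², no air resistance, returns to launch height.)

v₀ = 75.46 ft/s × 0.3048 = 23.0002 m/s
T = 2 × v₀ × sin(θ) / g = 2 × 23.0002 × sin(30°) / 10.0 = 2 × 23.0002 × 0.5 / 10.0 = 2.3 s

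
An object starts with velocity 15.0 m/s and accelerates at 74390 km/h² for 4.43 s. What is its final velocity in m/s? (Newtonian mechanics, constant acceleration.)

a = 74390 km/h² × 7.716049382716049e-05 = 5.73997 m/s²
v = v₀ + a × t = 15.0 + 5.73997 × 4.43 = 40.43 m/s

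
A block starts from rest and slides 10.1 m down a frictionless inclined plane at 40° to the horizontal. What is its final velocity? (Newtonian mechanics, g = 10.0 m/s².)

a = g sin(θ) = 10.0 × sin(40°) = 6.4279 m/s²
v = √(2ad) = √(2 × 6.4279 × 10.1) = 11.39 m/s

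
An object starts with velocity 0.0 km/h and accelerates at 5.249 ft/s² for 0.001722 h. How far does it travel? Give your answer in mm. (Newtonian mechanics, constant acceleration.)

v₀ = 0.0 km/h × 0.2777777777777778 = 0.0 m/s
a = 5.249 ft/s² × 0.3048 = 1.5999 m/s²
t = 0.001722 h × 3600.0 = 6.1992 s
d = v₀ × t + ½ × a × t² = 0.0 × 6.1992 + 0.5 × 1.5999 × 6.1992² = 30.7421 m
d = 30.7421 m / 0.001 = 30740 mm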